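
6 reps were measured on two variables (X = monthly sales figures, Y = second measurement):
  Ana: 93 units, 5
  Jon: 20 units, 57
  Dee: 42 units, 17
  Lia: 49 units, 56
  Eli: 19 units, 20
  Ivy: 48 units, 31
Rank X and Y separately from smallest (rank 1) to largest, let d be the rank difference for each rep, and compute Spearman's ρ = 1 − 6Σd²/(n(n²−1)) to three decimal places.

Ranks of variable 1: 6, 2, 3, 5, 1, 4
Ranks of variable 2: 1, 6, 2, 5, 3, 4
d = r₁ − r₂: 5, -4, 1, 0, -2, 0
d²: 25, 16, 1, 0, 4, 0; Σd² = 46
ρ = 1 − 6·46/(6·35) = 1 − 276/210 = -0.314

-0.314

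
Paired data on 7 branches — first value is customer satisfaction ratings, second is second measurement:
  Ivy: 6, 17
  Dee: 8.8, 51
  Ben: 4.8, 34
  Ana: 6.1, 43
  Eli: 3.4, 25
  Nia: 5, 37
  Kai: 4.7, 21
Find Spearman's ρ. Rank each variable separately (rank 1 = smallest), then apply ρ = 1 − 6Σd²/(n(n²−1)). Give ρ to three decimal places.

0.607

Ranks of variable 1: 5, 7, 3, 6, 1, 4, 2
Ranks of variable 2: 1, 7, 4, 6, 3, 5, 2
d = r₁ − r₂: 4, 0, -1, 0, -2, -1, 0
d²: 16, 0, 1, 0, 4, 1, 0; Σd² = 22
ρ = 1 − 6·22/(7·48) = 1 − 132/336 = 0.607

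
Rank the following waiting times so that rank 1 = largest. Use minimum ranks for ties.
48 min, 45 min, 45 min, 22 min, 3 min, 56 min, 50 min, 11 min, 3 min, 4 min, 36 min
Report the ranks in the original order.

Sorted (descending): 56, 50, 48, 45, 45, 36, 22, 11, 4, 3, 3
The 2 values of 45 occupy positions 4–5 → each gets rank 4.
The 2 values of 3 occupy positions 10–11 → each gets rank 10.

3, 4, 4, 7, 10, 1, 2, 8, 10, 9, 6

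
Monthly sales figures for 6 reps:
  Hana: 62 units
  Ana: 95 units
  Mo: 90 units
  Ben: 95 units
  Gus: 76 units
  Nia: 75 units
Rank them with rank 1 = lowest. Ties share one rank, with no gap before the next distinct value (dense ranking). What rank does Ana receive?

5

Sorted (ascending): 62, 75, 76, 90, 95, 95
The 2 values of 95 share dense rank 5.
Remaining distinct values take the next consecutive integers.
Ana has value 95 units → rank 5.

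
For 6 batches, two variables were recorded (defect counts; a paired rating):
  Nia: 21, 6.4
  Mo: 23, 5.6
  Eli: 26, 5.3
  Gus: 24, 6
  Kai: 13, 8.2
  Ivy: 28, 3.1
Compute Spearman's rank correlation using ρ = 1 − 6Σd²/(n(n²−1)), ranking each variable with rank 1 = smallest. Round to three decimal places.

-0.943

Ranks of variable 1: 2, 3, 5, 4, 1, 6
Ranks of variable 2: 5, 3, 2, 4, 6, 1
d = r₁ − r₂: -3, 0, 3, 0, -5, 5
d²: 9, 0, 9, 0, 25, 25; Σd² = 68
ρ = 1 − 6·68/(6·35) = 1 − 408/210 = -0.943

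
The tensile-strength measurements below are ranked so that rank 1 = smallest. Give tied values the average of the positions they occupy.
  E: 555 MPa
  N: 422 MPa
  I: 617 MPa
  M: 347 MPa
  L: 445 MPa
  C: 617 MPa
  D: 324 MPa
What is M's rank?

Sorted (ascending): 324, 347, 422, 445, 555, 617, 617
The 2 values of 617 occupy positions 6–7 → average rank (6+7)/2 = 6.5.
M has value 347 MPa → rank 2.

2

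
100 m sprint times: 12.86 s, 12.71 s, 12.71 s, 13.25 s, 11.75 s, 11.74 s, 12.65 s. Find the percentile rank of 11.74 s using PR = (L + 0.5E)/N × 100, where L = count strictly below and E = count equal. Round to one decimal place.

7.1

N = 7.
Strictly below 11.74: 0. Equal to 11.74: 1.
PR = (0 + 0.5·1)/7 × 100 = 7.1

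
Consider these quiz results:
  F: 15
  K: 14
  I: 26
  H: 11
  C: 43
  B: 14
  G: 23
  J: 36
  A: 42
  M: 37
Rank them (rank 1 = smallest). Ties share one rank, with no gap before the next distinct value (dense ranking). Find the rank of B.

Sorted (ascending): 11, 14, 14, 15, 23, 26, 36, 37, 42, 43
The 2 values of 14 share dense rank 2.
Remaining distinct values take the next consecutive integers.
B has value 14 → rank 2.

2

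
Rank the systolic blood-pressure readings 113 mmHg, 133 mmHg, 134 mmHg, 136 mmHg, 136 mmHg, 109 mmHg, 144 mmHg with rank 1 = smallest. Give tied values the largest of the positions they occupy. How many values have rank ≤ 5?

Sorted (ascending): 109, 113, 133, 134, 136, 136, 144
The 2 values of 136 occupy positions 5–6 → each gets rank 6.
Ranks ≤ 5: {1, 2, 3, 4} → 4 values.

4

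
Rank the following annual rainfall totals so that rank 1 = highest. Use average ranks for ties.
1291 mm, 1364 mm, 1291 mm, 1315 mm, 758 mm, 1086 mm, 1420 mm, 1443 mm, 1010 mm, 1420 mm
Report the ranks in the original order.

6.5, 4, 6.5, 5, 10, 8, 2.5, 1, 9, 2.5

Sorted (descending): 1443, 1420, 1420, 1364, 1315, 1291, 1291, 1086, 1010, 758
The 2 values of 1420 occupy positions 2–3 → average rank (2+3)/2 = 2.5.
The 2 values of 1291 occupy positions 6–7 → average rank (6+7)/2 = 6.5.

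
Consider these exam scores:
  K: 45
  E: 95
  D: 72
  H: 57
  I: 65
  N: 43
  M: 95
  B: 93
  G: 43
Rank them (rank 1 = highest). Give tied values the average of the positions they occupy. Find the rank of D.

4

Sorted (descending): 95, 95, 93, 72, 65, 57, 45, 43, 43
The 2 values of 95 occupy positions 1–2 → average rank (1+2)/2 = 1.5.
The 2 values of 43 occupy positions 8–9 → average rank (8+9)/2 = 8.5.
D has value 72 → rank 4.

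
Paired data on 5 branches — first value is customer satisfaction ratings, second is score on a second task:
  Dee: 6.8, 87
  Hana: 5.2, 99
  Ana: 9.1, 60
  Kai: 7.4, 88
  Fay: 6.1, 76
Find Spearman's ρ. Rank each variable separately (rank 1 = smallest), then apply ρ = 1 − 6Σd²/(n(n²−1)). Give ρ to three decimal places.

Ranks of variable 1: 3, 1, 5, 4, 2
Ranks of variable 2: 3, 5, 1, 4, 2
d = r₁ − r₂: 0, -4, 4, 0, 0
d²: 0, 16, 16, 0, 0; Σd² = 32
ρ = 1 − 6·32/(5·24) = 1 − 192/120 = -0.600

-0.600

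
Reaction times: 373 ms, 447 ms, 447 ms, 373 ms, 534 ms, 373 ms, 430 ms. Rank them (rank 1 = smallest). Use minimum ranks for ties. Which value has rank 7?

Sorted (ascending): 373, 373, 373, 430, 447, 447, 534
The 3 values of 373 occupy positions 1–3 → each gets rank 1.
The 2 values of 447 occupy positions 5–6 → each gets rank 5.
Rank 7 → value 534.

534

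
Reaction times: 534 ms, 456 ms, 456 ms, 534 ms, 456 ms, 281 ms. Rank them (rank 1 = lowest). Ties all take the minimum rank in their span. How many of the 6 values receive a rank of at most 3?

4

Sorted (ascending): 281, 456, 456, 456, 534, 534
The 3 values of 456 occupy positions 2–4 → each gets rank 2.
The 2 values of 534 occupy positions 5–6 → each gets rank 5.
Ranks ≤ 3: {1, 2, 2, 2} → 4 values.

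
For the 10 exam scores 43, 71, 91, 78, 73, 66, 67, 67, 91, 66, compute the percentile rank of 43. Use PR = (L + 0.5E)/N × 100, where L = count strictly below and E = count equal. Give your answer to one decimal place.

5.0

N = 10.
Strictly below 43: 0. Equal to 43: 1.
PR = (0 + 0.5·1)/10 × 100 = 5.0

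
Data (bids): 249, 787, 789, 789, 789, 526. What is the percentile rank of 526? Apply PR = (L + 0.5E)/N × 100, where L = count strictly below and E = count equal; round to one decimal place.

25.0

N = 6.
Strictly below 526: 1. Equal to 526: 1.
PR = (1 + 0.5·1)/6 × 100 = 25.0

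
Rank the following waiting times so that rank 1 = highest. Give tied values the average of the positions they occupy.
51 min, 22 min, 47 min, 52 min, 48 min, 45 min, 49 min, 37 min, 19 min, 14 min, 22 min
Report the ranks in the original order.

Sorted (descending): 52, 51, 49, 48, 47, 45, 37, 22, 22, 19, 14
The 2 values of 22 occupy positions 8–9 → average rank (8+9)/2 = 8.5.

2, 8.5, 5, 1, 4, 6, 3, 7, 10, 11, 8.5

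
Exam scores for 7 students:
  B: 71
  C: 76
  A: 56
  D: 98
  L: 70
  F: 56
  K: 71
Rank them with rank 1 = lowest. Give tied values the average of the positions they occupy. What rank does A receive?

1.5

Sorted (ascending): 56, 56, 70, 71, 71, 76, 98
The 2 values of 56 occupy positions 1–2 → average rank (1+2)/2 = 1.5.
The 2 values of 71 occupy positions 4–5 → average rank (4+5)/2 = 4.5.
A has value 56 → rank 1.5.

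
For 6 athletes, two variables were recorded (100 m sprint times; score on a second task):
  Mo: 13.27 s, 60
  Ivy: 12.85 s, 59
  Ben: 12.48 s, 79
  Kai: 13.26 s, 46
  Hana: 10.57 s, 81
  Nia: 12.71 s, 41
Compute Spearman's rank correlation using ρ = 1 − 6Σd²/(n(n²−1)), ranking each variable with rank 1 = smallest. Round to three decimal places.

Ranks of variable 1: 6, 4, 2, 5, 1, 3
Ranks of variable 2: 4, 3, 5, 2, 6, 1
d = r₁ − r₂: 2, 1, -3, 3, -5, 2
d²: 4, 1, 9, 9, 25, 4; Σd² = 52
ρ = 1 − 6·52/(6·35) = 1 − 312/210 = -0.486

-0.486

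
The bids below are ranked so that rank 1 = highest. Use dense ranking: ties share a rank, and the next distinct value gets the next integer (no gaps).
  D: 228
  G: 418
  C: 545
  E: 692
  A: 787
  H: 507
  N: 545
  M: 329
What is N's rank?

3

Sorted (descending): 787, 692, 545, 545, 507, 418, 329, 228
The 2 values of 545 share dense rank 3.
Remaining distinct values take the next consecutive integers.
N has value 545 → rank 3.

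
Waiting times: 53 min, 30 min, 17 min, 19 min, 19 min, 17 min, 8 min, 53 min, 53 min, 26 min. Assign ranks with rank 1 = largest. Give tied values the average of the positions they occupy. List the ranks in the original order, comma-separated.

2, 4, 8.5, 6.5, 6.5, 8.5, 10, 2, 2, 5

Sorted (descending): 53, 53, 53, 30, 26, 19, 19, 17, 17, 8
The 3 values of 53 occupy positions 1–3 → average rank 2.
The 2 values of 19 occupy positions 6–7 → average rank (6+7)/2 = 6.5.
The 2 values of 17 occupy positions 8–9 → average rank (8+9)/2 = 8.5.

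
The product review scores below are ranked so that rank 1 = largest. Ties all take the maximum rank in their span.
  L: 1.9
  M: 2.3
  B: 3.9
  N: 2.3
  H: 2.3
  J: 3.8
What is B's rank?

1

Sorted (descending): 3.9, 3.8, 2.3, 2.3, 2.3, 1.9
The 3 values of 2.3 occupy positions 3–5 → each gets rank 5.
B has value 3.9 → rank 1.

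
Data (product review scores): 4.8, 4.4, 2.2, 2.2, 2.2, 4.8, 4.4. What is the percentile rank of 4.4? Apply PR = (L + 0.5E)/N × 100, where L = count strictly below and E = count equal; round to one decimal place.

N = 7.
Strictly below 4.4: 3. Equal to 4.4: 2.
PR = (3 + 0.5·2)/7 × 100 = 57.1

57.1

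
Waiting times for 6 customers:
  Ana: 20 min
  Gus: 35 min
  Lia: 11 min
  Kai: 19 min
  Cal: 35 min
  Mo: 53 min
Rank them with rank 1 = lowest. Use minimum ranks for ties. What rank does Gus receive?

4

Sorted (ascending): 11, 19, 20, 35, 35, 53
The 2 values of 35 occupy positions 4–5 → each gets rank 4.
Gus has value 35 min → rank 4.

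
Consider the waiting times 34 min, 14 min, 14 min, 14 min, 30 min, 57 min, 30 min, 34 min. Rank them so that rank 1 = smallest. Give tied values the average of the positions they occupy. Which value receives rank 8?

Sorted (ascending): 14, 14, 14, 30, 30, 34, 34, 57
The 3 values of 14 occupy positions 1–3 → average rank 2.
The 2 values of 30 occupy positions 4–5 → average rank (4+5)/2 = 4.5.
The 2 values of 34 occupy positions 6–7 → average rank (6+7)/2 = 6.5.
Rank 8 → value 57.

57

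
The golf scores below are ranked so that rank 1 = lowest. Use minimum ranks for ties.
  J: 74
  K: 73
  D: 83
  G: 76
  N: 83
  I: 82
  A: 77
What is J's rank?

2

Sorted (ascending): 73, 74, 76, 77, 82, 83, 83
The 2 values of 83 occupy positions 6–7 → each gets rank 6.
J has value 74 → rank 2.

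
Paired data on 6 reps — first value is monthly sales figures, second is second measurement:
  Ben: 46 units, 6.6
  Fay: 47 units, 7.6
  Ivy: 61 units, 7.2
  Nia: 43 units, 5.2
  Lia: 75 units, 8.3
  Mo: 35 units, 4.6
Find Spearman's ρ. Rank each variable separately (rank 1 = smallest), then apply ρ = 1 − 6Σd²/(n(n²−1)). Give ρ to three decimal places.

Ranks of variable 1: 3, 4, 5, 2, 6, 1
Ranks of variable 2: 3, 5, 4, 2, 6, 1
d = r₁ − r₂: 0, -1, 1, 0, 0, 0
d²: 0, 1, 1, 0, 0, 0; Σd² = 2
ρ = 1 − 6·2/(6·35) = 1 − 12/210 = 0.943

0.943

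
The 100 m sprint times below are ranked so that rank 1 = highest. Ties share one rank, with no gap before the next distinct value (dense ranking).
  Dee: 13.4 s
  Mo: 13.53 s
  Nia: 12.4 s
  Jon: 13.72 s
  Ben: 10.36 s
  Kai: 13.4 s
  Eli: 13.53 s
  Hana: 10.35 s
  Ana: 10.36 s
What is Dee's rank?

3

Sorted (descending): 13.72, 13.53, 13.53, 13.4, 13.4, 12.4, 10.36, 10.36, 10.35
The 2 values of 13.53 share dense rank 2.
The 2 values of 13.4 share dense rank 3.
The 2 values of 10.36 share dense rank 5.
Remaining distinct values take the next consecutive integers.
Dee has value 13.4 s → rank 3.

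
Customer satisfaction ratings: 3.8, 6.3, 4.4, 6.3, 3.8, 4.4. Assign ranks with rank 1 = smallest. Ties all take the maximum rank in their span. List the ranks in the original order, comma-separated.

2, 6, 4, 6, 2, 4

Sorted (ascending): 3.8, 3.8, 4.4, 4.4, 6.3, 6.3
The 2 values of 3.8 occupy positions 1–2 → each gets rank 2.
The 2 values of 4.4 occupy positions 3–4 → each gets rank 4.
The 2 values of 6.3 occupy positions 5–6 → each gets rank 6.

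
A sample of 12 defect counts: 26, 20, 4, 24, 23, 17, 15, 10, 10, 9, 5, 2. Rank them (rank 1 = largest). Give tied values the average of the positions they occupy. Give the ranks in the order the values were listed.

1, 4, 11, 2, 3, 5, 6, 7.5, 7.5, 9, 10, 12

Sorted (descending): 26, 24, 23, 20, 17, 15, 10, 10, 9, 5, 4, 2
The 2 values of 10 occupy positions 7–8 → average rank (7+8)/2 = 7.5.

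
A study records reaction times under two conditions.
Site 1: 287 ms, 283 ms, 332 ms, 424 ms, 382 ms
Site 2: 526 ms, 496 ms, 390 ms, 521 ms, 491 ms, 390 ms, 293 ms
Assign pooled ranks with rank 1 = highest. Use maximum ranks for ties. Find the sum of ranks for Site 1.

45

Sorted (descending): 526, 521, 496, 491, 424, 390, 390, 382, 332, 293, 287, 283
The 2 values of 390 occupy positions 6–7 → each gets rank 7.
Site 1 values → pooled ranks: 287→11, 283→12, 332→9, 424→5, 382→8
Rank sum = 11 + 12 + 9 + 5 + 8 = 45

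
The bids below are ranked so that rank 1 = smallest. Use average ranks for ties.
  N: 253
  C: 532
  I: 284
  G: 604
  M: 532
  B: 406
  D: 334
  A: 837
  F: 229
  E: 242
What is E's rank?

Sorted (ascending): 229, 242, 253, 284, 334, 406, 532, 532, 604, 837
The 2 values of 532 occupy positions 7–8 → average rank (7+8)/2 = 7.5.
E has value 242 → rank 2.

2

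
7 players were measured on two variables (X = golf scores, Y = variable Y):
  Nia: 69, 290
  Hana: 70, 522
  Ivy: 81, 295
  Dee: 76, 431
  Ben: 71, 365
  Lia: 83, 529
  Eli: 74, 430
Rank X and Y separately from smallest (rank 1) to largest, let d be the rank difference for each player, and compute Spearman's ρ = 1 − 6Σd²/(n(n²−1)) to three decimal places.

0.429

Ranks of variable 1: 1, 2, 6, 5, 3, 7, 4
Ranks of variable 2: 1, 6, 2, 5, 3, 7, 4
d = r₁ − r₂: 0, -4, 4, 0, 0, 0, 0
d²: 0, 16, 16, 0, 0, 0, 0; Σd² = 32
ρ = 1 − 6·32/(7·48) = 1 − 192/336 = 0.429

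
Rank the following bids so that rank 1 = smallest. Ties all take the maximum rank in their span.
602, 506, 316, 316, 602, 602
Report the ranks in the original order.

6, 3, 2, 2, 6, 6

Sorted (ascending): 316, 316, 506, 602, 602, 602
The 2 values of 316 occupy positions 1–2 → each gets rank 2.
The 3 values of 602 occupy positions 4–6 → each gets rank 6.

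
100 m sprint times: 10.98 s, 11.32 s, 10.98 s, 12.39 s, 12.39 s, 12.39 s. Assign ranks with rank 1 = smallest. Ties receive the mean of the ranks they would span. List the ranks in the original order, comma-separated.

Sorted (ascending): 10.98, 10.98, 11.32, 12.39, 12.39, 12.39
The 2 values of 10.98 occupy positions 1–2 → average rank (1+2)/2 = 1.5.
The 3 values of 12.39 occupy positions 4–6 → average rank 5.

1.5, 3, 1.5, 5, 5, 5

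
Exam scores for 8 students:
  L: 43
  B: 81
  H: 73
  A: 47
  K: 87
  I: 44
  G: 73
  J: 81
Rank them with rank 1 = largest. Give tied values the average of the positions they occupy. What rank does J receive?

2.5

Sorted (descending): 87, 81, 81, 73, 73, 47, 44, 43
The 2 values of 81 occupy positions 2–3 → average rank (2+3)/2 = 2.5.
The 2 values of 73 occupy positions 4–5 → average rank (4+5)/2 = 4.5.
J has value 81 → rank 2.5.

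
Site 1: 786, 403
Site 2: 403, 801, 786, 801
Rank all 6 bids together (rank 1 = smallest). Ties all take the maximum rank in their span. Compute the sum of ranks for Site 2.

Sorted (ascending): 403, 403, 786, 786, 801, 801
The 2 values of 403 occupy positions 1–2 → each gets rank 2.
The 2 values of 786 occupy positions 3–4 → each gets rank 4.
The 2 values of 801 occupy positions 5–6 → each gets rank 6.
Site 2 values → pooled ranks: 403→2, 801→6, 786→4, 801→6
Rank sum = 2 + 6 + 4 + 6 = 18

18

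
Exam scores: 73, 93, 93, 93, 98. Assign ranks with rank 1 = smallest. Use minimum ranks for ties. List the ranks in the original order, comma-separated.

1, 2, 2, 2, 5

Sorted (ascending): 73, 93, 93, 93, 98
The 3 values of 93 occupy positions 2–4 → each gets rank 2.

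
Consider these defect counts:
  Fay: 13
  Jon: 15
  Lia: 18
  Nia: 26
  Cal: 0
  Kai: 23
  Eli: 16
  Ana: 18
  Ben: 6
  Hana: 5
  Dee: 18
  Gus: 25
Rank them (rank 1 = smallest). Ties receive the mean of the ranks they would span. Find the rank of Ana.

Sorted (ascending): 0, 5, 6, 13, 15, 16, 18, 18, 18, 23, 25, 26
The 3 values of 18 occupy positions 7–9 → average rank 8.
Ana has value 18 → rank 8.

8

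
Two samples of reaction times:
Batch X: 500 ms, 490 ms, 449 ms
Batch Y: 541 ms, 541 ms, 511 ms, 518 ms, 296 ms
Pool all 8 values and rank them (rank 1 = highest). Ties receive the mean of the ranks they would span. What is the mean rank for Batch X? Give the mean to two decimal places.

6.00

Sorted (descending): 541, 541, 518, 511, 500, 490, 449, 296
The 2 values of 541 occupy positions 1–2 → average rank (1+2)/2 = 1.5.
Batch X values → pooled ranks: 500→5, 490→6, 449→7
Mean rank = (5 + 6 + 7) / 3 = 6.00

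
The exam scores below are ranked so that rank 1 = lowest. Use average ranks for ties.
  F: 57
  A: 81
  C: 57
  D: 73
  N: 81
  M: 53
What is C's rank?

2.5

Sorted (ascending): 53, 57, 57, 73, 81, 81
The 2 values of 57 occupy positions 2–3 → average rank (2+3)/2 = 2.5.
The 2 values of 81 occupy positions 5–6 → average rank (5+6)/2 = 5.5.
C has value 57 → rank 2.5.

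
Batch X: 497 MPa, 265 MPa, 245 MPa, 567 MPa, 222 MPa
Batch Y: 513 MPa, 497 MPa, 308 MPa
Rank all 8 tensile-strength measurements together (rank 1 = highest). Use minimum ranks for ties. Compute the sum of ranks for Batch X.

Sorted (descending): 567, 513, 497, 497, 308, 265, 245, 222
The 2 values of 497 occupy positions 3–4 → each gets rank 3.
Batch X values → pooled ranks: 497→3, 265→6, 245→7, 567→1, 222→8
Rank sum = 3 + 6 + 7 + 1 + 8 = 25

25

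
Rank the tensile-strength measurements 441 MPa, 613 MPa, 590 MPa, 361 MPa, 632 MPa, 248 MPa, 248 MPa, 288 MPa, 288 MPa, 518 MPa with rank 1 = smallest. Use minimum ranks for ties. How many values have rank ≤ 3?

4

Sorted (ascending): 248, 248, 288, 288, 361, 441, 518, 590, 613, 632
The 2 values of 248 occupy positions 1–2 → each gets rank 1.
The 2 values of 288 occupy positions 3–4 → each gets rank 3.
Ranks ≤ 3: {1, 1, 3, 3} → 4 values.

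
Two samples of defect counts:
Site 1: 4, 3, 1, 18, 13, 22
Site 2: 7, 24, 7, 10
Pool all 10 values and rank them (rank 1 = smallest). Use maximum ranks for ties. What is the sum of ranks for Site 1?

30

Sorted (ascending): 1, 3, 4, 7, 7, 10, 13, 18, 22, 24
The 2 values of 7 occupy positions 4–5 → each gets rank 5.
Site 1 values → pooled ranks: 4→3, 3→2, 1→1, 18→8, 13→7, 22→9
Rank sum = 3 + 2 + 1 + 8 + 7 + 9 = 30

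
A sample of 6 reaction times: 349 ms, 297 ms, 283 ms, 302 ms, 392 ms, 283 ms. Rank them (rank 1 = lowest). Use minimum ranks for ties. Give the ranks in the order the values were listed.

Sorted (ascending): 283, 283, 297, 302, 349, 392
The 2 values of 283 occupy positions 1–2 → each gets rank 1.

5, 3, 1, 4, 6, 1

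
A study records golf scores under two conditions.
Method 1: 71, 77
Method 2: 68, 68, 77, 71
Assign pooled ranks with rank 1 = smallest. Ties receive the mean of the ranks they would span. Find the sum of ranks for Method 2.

Sorted (ascending): 68, 68, 71, 71, 77, 77
The 2 values of 68 occupy positions 1–2 → average rank (1+2)/2 = 1.5.
The 2 values of 71 occupy positions 3–4 → average rank (3+4)/2 = 3.5.
The 2 values of 77 occupy positions 5–6 → average rank (5+6)/2 = 5.5.
Method 2 values → pooled ranks: 68→1.5, 68→1.5, 77→5.5, 71→3.5
Rank sum = 1.5 + 1.5 + 5.5 + 3.5 = 12

12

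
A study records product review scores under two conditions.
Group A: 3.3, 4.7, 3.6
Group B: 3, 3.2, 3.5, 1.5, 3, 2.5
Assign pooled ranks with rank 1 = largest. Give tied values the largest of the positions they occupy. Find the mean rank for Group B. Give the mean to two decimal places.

6.50

Sorted (descending): 4.7, 3.6, 3.5, 3.3, 3.2, 3, 3, 2.5, 1.5
The 2 values of 3 occupy positions 6–7 → each gets rank 7.
Group B values → pooled ranks: 3→7, 3.2→5, 3.5→3, 1.5→9, 3→7, 2.5→8
Mean rank = (7 + 5 + 3 + 9 + 7 + 8) / 6 = 6.50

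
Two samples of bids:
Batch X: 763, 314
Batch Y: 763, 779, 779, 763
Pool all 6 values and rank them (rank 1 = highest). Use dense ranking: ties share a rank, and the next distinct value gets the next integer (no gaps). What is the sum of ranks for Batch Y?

6

Sorted (descending): 779, 779, 763, 763, 763, 314
The 2 values of 779 share dense rank 1.
The 3 values of 763 share dense rank 2.
Remaining distinct values take the next consecutive integers.
Batch Y values → pooled ranks: 763→2, 779→1, 779→1, 763→2
Rank sum = 2 + 1 + 1 + 2 = 6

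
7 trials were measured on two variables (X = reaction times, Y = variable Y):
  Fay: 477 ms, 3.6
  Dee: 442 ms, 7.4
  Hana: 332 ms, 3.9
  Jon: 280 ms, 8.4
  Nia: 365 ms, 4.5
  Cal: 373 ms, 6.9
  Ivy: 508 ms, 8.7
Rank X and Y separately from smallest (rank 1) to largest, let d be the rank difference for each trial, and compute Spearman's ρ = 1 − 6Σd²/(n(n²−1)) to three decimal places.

Ranks of variable 1: 6, 5, 2, 1, 3, 4, 7
Ranks of variable 2: 1, 5, 2, 6, 3, 4, 7
d = r₁ − r₂: 5, 0, 0, -5, 0, 0, 0
d²: 25, 0, 0, 25, 0, 0, 0; Σd² = 50
ρ = 1 − 6·50/(7·48) = 1 − 300/336 = 0.107

0.107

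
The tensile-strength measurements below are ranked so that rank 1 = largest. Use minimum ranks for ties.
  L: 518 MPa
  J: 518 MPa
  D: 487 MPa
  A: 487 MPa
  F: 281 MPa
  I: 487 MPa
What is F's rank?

6

Sorted (descending): 518, 518, 487, 487, 487, 281
The 2 values of 518 occupy positions 1–2 → each gets rank 1.
The 3 values of 487 occupy positions 3–5 → each gets rank 3.
F has value 281 MPa → rank 6.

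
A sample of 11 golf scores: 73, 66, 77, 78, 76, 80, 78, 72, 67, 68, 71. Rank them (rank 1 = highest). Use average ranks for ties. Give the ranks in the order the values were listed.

6, 11, 4, 2.5, 5, 1, 2.5, 7, 10, 9, 8

Sorted (descending): 80, 78, 78, 77, 76, 73, 72, 71, 68, 67, 66
The 2 values of 78 occupy positions 2–3 → average rank (2+3)/2 = 2.5.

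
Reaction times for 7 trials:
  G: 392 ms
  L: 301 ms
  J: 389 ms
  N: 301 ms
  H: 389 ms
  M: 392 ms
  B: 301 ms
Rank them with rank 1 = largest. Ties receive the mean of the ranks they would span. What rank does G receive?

Sorted (descending): 392, 392, 389, 389, 301, 301, 301
The 2 values of 392 occupy positions 1–2 → average rank (1+2)/2 = 1.5.
The 2 values of 389 occupy positions 3–4 → average rank (3+4)/2 = 3.5.
The 3 values of 301 occupy positions 5–7 → average rank 6.
G has value 392 ms → rank 1.5.

1.5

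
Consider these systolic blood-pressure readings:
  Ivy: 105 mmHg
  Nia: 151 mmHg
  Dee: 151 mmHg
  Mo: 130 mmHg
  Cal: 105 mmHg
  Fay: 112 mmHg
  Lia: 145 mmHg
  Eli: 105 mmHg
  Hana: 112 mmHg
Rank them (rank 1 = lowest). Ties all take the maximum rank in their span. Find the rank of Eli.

Sorted (ascending): 105, 105, 105, 112, 112, 130, 145, 151, 151
The 3 values of 105 occupy positions 1–3 → each gets rank 3.
The 2 values of 112 occupy positions 4–5 → each gets rank 5.
The 2 values of 151 occupy positions 8–9 → each gets rank 9.
Eli has value 105 mmHg → rank 3.

3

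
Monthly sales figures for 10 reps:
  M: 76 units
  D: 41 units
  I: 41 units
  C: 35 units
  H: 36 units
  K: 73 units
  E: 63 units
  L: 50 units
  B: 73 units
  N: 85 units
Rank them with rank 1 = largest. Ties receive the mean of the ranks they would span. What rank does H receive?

Sorted (descending): 85, 76, 73, 73, 63, 50, 41, 41, 36, 35
The 2 values of 73 occupy positions 3–4 → average rank (3+4)/2 = 3.5.
The 2 values of 41 occupy positions 7–8 → average rank (7+8)/2 = 7.5.
H has value 36 units → rank 9.

9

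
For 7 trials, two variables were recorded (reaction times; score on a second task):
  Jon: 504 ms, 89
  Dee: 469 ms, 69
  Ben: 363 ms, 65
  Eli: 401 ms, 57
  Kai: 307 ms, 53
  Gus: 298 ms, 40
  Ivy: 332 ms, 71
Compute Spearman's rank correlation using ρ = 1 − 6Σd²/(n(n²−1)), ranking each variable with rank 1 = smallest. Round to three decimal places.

0.750

Ranks of variable 1: 7, 6, 4, 5, 2, 1, 3
Ranks of variable 2: 7, 5, 4, 3, 2, 1, 6
d = r₁ − r₂: 0, 1, 0, 2, 0, 0, -3
d²: 0, 1, 0, 4, 0, 0, 9; Σd² = 14
ρ = 1 − 6·14/(7·48) = 1 − 84/336 = 0.750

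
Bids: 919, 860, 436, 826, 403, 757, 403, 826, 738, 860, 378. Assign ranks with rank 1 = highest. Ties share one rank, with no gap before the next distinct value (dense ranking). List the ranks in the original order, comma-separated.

Sorted (descending): 919, 860, 860, 826, 826, 757, 738, 436, 403, 403, 378
The 2 values of 860 share dense rank 2.
The 2 values of 826 share dense rank 3.
The 2 values of 403 share dense rank 7.
Remaining distinct values take the next consecutive integers.

1, 2, 6, 3, 7, 4, 7, 3, 5, 2, 8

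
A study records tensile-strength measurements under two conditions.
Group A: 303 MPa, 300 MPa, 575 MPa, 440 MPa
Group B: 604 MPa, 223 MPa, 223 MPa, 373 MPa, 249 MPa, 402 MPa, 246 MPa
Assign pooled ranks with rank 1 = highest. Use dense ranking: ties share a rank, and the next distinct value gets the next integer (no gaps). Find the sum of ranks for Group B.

47

Sorted (descending): 604, 575, 440, 402, 373, 303, 300, 249, 246, 223, 223
The 2 values of 223 share dense rank 10.
Remaining distinct values take the next consecutive integers.
Group B values → pooled ranks: 604→1, 223→10, 223→10, 373→5, 249→8, 402→4, 246→9
Rank sum = 1 + 10 + 10 + 5 + 8 + 4 + 9 = 47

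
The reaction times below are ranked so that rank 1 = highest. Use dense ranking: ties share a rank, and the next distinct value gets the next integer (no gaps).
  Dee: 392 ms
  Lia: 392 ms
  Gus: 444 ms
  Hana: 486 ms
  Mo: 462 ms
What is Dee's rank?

4

Sorted (descending): 486, 462, 444, 392, 392
The 2 values of 392 share dense rank 4.
Remaining distinct values take the next consecutive integers.
Dee has value 392 ms → rank 4.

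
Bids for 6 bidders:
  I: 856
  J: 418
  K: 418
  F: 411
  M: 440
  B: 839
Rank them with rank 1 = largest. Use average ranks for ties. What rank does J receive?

4.5

Sorted (descending): 856, 839, 440, 418, 418, 411
The 2 values of 418 occupy positions 4–5 → average rank (4+5)/2 = 4.5.
J has value 418 → rank 4.5.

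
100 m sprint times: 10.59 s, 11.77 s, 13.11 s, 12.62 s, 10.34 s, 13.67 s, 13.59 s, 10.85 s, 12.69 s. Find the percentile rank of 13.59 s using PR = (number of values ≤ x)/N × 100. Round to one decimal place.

88.9

N = 9.
Strictly below 13.59: 7. Equal to 13.59: 1.
PR = 8/9 × 100 = 88.9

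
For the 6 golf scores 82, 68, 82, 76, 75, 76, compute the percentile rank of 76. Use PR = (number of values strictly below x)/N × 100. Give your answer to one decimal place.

N = 6.
Strictly below 76: 2. Equal to 76: 2.
PR = 2/6 × 100 = 33.3

33.3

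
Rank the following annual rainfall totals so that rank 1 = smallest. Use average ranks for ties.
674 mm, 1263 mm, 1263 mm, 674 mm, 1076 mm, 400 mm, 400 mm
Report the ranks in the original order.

3.5, 6.5, 6.5, 3.5, 5, 1.5, 1.5

Sorted (ascending): 400, 400, 674, 674, 1076, 1263, 1263
The 2 values of 400 occupy positions 1–2 → average rank (1+2)/2 = 1.5.
The 2 values of 674 occupy positions 3–4 → average rank (3+4)/2 = 3.5.
The 2 values of 1263 occupy positions 6–7 → average rank (6+7)/2 = 6.5.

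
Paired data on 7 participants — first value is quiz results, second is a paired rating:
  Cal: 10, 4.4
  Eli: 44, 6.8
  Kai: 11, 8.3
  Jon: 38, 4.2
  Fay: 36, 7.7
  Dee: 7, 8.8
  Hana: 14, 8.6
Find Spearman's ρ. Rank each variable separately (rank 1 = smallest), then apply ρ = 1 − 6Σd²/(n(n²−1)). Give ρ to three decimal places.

Ranks of variable 1: 2, 7, 3, 6, 5, 1, 4
Ranks of variable 2: 2, 3, 5, 1, 4, 7, 6
d = r₁ − r₂: 0, 4, -2, 5, 1, -6, -2
d²: 0, 16, 4, 25, 1, 36, 4; Σd² = 86
ρ = 1 − 6·86/(7·48) = 1 − 516/336 = -0.536

-0.536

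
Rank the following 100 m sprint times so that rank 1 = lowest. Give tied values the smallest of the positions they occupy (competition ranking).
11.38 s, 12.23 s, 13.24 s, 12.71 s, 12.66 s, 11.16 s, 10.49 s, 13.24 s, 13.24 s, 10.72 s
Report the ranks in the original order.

4, 5, 8, 7, 6, 3, 1, 8, 8, 2

Sorted (ascending): 10.49, 10.72, 11.16, 11.38, 12.23, 12.66, 12.71, 13.24, 13.24, 13.24
The 3 values of 13.24 occupy positions 8–10 → each gets rank 8.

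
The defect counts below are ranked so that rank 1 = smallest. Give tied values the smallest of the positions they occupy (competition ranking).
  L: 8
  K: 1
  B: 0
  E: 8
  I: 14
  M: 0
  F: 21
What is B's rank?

1

Sorted (ascending): 0, 0, 1, 8, 8, 14, 21
The 2 values of 0 occupy positions 1–2 → each gets rank 1.
The 2 values of 8 occupy positions 4–5 → each gets rank 4.
B has value 0 → rank 1.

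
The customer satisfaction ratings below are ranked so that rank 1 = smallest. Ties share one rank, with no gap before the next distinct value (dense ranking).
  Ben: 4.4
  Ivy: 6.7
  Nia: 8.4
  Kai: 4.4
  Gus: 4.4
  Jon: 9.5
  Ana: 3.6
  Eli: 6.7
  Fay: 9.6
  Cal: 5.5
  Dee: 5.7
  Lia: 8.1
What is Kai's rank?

Sorted (ascending): 3.6, 4.4, 4.4, 4.4, 5.5, 5.7, 6.7, 6.7, 8.1, 8.4, 9.5, 9.6
The 3 values of 4.4 share dense rank 2.
The 2 values of 6.7 share dense rank 5.
Remaining distinct values take the next consecutive integers.
Kai has value 4.4 → rank 2.

2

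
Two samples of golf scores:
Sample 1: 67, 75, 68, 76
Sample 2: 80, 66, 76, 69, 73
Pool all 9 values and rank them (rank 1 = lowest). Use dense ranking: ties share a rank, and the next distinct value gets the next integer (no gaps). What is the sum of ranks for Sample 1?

Sorted (ascending): 66, 67, 68, 69, 73, 75, 76, 76, 80
The 2 values of 76 share dense rank 7.
Remaining distinct values take the next consecutive integers.
Sample 1 values → pooled ranks: 67→2, 75→6, 68→3, 76→7
Rank sum = 2 + 6 + 3 + 7 = 18

18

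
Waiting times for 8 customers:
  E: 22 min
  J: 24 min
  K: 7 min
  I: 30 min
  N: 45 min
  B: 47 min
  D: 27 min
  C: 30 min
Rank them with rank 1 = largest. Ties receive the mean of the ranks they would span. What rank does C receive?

Sorted (descending): 47, 45, 30, 30, 27, 24, 22, 7
The 2 values of 30 occupy positions 3–4 → average rank (3+4)/2 = 3.5.
C has value 30 min → rank 3.5.

3.5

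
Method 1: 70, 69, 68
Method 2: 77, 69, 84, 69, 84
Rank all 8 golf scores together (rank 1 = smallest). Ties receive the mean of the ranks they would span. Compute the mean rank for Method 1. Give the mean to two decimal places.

3.00

Sorted (ascending): 68, 69, 69, 69, 70, 77, 84, 84
The 3 values of 69 occupy positions 2–4 → average rank 3.
The 2 values of 84 occupy positions 7–8 → average rank (7+8)/2 = 7.5.
Method 1 values → pooled ranks: 70→5, 69→3, 68→1
Mean rank = (5 + 3 + 1) / 3 = 3.00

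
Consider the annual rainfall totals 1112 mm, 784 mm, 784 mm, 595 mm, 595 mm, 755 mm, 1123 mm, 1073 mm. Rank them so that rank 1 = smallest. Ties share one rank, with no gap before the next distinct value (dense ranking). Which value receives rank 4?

Sorted (ascending): 595, 595, 755, 784, 784, 1073, 1112, 1123
The 2 values of 595 share dense rank 1.
The 2 values of 784 share dense rank 3.
Remaining distinct values take the next consecutive integers.
Rank 4 → value 1073.

1073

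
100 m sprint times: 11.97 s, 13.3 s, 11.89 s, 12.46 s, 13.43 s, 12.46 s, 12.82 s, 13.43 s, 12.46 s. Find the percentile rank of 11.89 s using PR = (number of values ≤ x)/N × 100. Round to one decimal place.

11.1

N = 9.
Strictly below 11.89: 0. Equal to 11.89: 1.
PR = 1/9 × 100 = 11.1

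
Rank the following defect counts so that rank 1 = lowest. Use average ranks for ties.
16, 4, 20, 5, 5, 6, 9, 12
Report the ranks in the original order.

Sorted (ascending): 4, 5, 5, 6, 9, 12, 16, 20
The 2 values of 5 occupy positions 2–3 → average rank (2+3)/2 = 2.5.

7, 1, 8, 2.5, 2.5, 4, 5, 6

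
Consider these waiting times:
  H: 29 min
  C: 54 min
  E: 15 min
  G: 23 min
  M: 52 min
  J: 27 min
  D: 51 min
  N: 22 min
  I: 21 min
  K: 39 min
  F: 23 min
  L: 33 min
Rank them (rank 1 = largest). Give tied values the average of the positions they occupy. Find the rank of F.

Sorted (descending): 54, 52, 51, 39, 33, 29, 27, 23, 23, 22, 21, 15
The 2 values of 23 occupy positions 8–9 → average rank (8+9)/2 = 8.5.
F has value 23 min → rank 8.5.

8.5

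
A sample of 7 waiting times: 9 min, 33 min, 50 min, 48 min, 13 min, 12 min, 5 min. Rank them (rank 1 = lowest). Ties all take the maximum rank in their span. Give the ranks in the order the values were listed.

Sorted (ascending): 5, 9, 12, 13, 33, 48, 50
No ties — each value takes its position as its rank.

2, 5, 7, 6, 4, 3, 1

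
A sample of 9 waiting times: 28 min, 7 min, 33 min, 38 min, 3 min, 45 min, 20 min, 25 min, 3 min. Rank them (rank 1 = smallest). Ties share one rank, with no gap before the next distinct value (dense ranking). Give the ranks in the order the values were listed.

5, 2, 6, 7, 1, 8, 3, 4, 1

Sorted (ascending): 3, 3, 7, 20, 25, 28, 33, 38, 45
The 2 values of 3 share dense rank 1.
Remaining distinct values take the next consecutive integers.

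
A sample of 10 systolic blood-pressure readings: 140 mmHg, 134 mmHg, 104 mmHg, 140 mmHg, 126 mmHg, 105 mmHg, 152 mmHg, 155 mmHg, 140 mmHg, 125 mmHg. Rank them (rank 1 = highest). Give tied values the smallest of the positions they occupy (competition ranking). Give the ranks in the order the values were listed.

Sorted (descending): 155, 152, 140, 140, 140, 134, 126, 125, 105, 104
The 3 values of 140 occupy positions 3–5 → each gets rank 3.

3, 6, 10, 3, 7, 9, 2, 1, 3, 8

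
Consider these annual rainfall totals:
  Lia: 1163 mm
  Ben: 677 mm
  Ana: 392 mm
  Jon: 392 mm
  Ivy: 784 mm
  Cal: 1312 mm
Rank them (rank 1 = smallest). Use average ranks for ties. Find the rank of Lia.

Sorted (ascending): 392, 392, 677, 784, 1163, 1312
The 2 values of 392 occupy positions 1–2 → average rank (1+2)/2 = 1.5.
Lia has value 1163 mm → rank 5.

5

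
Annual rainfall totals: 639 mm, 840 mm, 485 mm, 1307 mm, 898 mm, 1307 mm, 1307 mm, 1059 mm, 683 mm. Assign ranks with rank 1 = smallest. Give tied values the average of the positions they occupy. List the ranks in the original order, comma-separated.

Sorted (ascending): 485, 639, 683, 840, 898, 1059, 1307, 1307, 1307
The 3 values of 1307 occupy positions 7–9 → average rank 8.

2, 4, 1, 8, 5, 8, 8, 6, 3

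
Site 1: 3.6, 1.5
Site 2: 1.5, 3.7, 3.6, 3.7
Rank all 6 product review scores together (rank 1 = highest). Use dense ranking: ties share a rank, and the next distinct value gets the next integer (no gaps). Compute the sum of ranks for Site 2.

7

Sorted (descending): 3.7, 3.7, 3.6, 3.6, 1.5, 1.5
The 2 values of 3.7 share dense rank 1.
The 2 values of 3.6 share dense rank 2.
The 2 values of 1.5 share dense rank 3.
Site 2 values → pooled ranks: 1.5→3, 3.7→1, 3.6→2, 3.7→1
Rank sum = 3 + 1 + 2 + 1 = 7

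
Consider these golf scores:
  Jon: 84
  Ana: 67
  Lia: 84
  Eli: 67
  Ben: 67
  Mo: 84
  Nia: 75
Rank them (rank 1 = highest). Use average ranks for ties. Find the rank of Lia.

Sorted (descending): 84, 84, 84, 75, 67, 67, 67
The 3 values of 84 occupy positions 1–3 → average rank 2.
The 3 values of 67 occupy positions 5–7 → average rank 6.
Lia has value 84 → rank 2.

2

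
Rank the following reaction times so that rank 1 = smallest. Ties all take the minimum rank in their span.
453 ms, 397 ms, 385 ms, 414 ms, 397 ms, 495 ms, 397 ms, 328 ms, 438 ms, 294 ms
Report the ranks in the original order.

9, 4, 3, 7, 4, 10, 4, 2, 8, 1

Sorted (ascending): 294, 328, 385, 397, 397, 397, 414, 438, 453, 495
The 3 values of 397 occupy positions 4–6 → each gets rank 4.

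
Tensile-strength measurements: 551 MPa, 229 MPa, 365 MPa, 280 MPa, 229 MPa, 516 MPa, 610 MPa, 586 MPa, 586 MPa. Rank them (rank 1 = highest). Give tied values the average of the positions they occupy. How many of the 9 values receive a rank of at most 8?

7

Sorted (descending): 610, 586, 586, 551, 516, 365, 280, 229, 229
The 2 values of 586 occupy positions 2–3 → average rank (2+3)/2 = 2.5.
The 2 values of 229 occupy positions 8–9 → average rank (8+9)/2 = 8.5.
Ranks ≤ 8: {1, 2.5, 2.5, 4, 5, 6, 7} → 7 values.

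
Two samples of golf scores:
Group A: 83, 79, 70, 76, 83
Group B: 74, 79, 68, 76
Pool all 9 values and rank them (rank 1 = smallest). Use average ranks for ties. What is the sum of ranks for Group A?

Sorted (ascending): 68, 70, 74, 76, 76, 79, 79, 83, 83
The 2 values of 76 occupy positions 4–5 → average rank (4+5)/2 = 4.5.
The 2 values of 79 occupy positions 6–7 → average rank (6+7)/2 = 6.5.
The 2 values of 83 occupy positions 8–9 → average rank (8+9)/2 = 8.5.
Group A values → pooled ranks: 83→8.5, 79→6.5, 70→2, 76→4.5, 83→8.5
Rank sum = 8.5 + 6.5 + 2 + 4.5 + 8.5 = 30

30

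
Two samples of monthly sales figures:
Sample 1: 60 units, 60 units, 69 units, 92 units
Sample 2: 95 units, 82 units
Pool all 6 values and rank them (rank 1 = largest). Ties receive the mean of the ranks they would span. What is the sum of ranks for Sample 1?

17

Sorted (descending): 95, 92, 82, 69, 60, 60
The 2 values of 60 occupy positions 5–6 → average rank (5+6)/2 = 5.5.
Sample 1 values → pooled ranks: 60→5.5, 60→5.5, 69→4, 92→2
Rank sum = 5.5 + 5.5 + 4 + 2 = 17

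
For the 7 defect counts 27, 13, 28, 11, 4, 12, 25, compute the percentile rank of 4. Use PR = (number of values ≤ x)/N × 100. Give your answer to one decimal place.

14.3

N = 7.
Strictly below 4: 0. Equal to 4: 1.
PR = 1/7 × 100 = 14.3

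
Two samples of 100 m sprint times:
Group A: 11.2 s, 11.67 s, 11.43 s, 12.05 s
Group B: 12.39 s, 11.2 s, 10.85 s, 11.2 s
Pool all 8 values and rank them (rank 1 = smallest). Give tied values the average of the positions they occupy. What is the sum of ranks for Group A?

Sorted (ascending): 10.85, 11.2, 11.2, 11.2, 11.43, 11.67, 12.05, 12.39
The 3 values of 11.2 occupy positions 2–4 → average rank 3.
Group A values → pooled ranks: 11.2→3, 11.67→6, 11.43→5, 12.05→7
Rank sum = 3 + 6 + 5 + 7 = 21

21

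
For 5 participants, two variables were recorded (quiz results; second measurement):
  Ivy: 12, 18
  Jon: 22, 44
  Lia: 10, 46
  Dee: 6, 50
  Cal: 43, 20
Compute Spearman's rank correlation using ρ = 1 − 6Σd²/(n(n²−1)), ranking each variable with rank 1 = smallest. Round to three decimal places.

Ranks of variable 1: 3, 4, 2, 1, 5
Ranks of variable 2: 1, 3, 4, 5, 2
d = r₁ − r₂: 2, 1, -2, -4, 3
d²: 4, 1, 4, 16, 9; Σd² = 34
ρ = 1 − 6·34/(5·24) = 1 − 204/120 = -0.700

-0.700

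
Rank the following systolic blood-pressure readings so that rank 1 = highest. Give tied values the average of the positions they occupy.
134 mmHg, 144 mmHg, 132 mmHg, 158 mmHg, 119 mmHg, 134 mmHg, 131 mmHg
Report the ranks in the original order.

3.5, 2, 5, 1, 7, 3.5, 6

Sorted (descending): 158, 144, 134, 134, 132, 131, 119
The 2 values of 134 occupy positions 3–4 → average rank (3+4)/2 = 3.5.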